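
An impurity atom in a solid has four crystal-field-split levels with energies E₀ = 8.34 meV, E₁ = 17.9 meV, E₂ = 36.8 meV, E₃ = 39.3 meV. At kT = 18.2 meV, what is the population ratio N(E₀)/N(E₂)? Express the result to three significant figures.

n₀/n₂ = exp[−(E₀−E₂)/kT] = exp(−(-28.46 meV)/(18.2 meV)) = exp(1.5637) = 4.78.

4.78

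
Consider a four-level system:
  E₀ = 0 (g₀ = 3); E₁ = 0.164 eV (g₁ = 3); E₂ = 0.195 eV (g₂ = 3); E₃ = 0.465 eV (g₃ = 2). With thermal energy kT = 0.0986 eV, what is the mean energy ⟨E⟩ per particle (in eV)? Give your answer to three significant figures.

0.0456 eV

Eᵢ/kT = 0, 1.6633, 1.9777, 4.7160.
Z = Σ gᵢe^(−Eᵢ/kT) = 3·e^(−0) + 3·e^(−1.6633) + 3·e^(−1.9777) + 2·e^(−4.7160) = 3.0000 + 0.56854 + 0.41516 + 0.017902 = 4.0016.
⟨E⟩ = Σ Eᵢ gᵢe^(−Eᵢ/kT) / Z = (0·3.0000 + 0.164·0.56854 + 0.195·0.41516 + 0.465·0.017902) / 4.0016 = 0.0456 eV.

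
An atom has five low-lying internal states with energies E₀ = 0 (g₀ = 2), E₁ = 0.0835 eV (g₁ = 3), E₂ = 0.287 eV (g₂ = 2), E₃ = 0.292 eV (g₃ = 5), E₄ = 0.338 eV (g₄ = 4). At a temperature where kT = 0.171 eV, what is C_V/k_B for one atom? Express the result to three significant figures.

Eᵢ/kT = 0, 0.48830, 1.6784, 1.7076, 1.9766.
Z = Σ gᵢe^(−Eᵢ/kT) = 2·e^(−0) + 3·e^(−0.48830) + 2·e^(−1.6784) + 5·e^(−1.7076) + 4·e^(−1.9766) = 2.0000 + 1.8410 + 0.37334 + 0.90650 + 0.55416 = 5.6750.
⟨E⟩ = 0.12562 eV, ⟨E²⟩ = 0.032456 eV².
C_V/k_B = (⟨E²⟩ − ⟨E⟩²)/(kT)² = (0.032456 − 0.015780)/0.029241 = 0.570.

0.570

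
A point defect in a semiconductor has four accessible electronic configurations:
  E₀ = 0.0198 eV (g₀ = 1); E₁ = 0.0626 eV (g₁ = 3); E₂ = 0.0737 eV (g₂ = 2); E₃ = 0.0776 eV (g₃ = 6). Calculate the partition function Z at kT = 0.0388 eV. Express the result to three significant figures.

Z = 2.31

Eᵢ/kT = 0.51031, 1.6134, 1.8995, 2.0000.
Z = Σ gᵢe^(−Eᵢ/kT) = 1·e^(−0.51031) + 3·e^(−1.6134) + 2·e^(−1.8995) + 6·e^(−2.0000) = 0.60031 + 0.59763 + 0.29929 + 0.81201 = 2.3092.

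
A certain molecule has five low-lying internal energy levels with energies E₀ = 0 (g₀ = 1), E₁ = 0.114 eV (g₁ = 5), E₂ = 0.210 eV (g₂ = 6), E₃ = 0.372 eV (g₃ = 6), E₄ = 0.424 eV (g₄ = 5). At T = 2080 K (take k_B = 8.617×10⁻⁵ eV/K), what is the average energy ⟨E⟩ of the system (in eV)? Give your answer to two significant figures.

k_BT = 8.617×10⁻⁵ × 2080 K = 0.1792 eV.
Eᵢ/kT = 0, 0.6362, 1.172, 2.076, 2.366.
Z = Σ gᵢe^(−Eᵢ/kT) = 1·e^(−0) + 5·e^(−0.6362) + 6·e^(−1.172) + 6·e^(−2.076) + 5·e^(−2.366) = 1.000 + 2.646 + 1.858 + 0.7526 + 0.4693 = 6.726.
⟨E⟩ = Σ Eᵢ gᵢe^(−Eᵢ/kT) / Z = (0·1.000 + 0.114·2.646 + 0.210·1.858 + 0.372·0.7526 + 0.424·0.4693) / 6.726 = 0.17 eV.

0.17 eV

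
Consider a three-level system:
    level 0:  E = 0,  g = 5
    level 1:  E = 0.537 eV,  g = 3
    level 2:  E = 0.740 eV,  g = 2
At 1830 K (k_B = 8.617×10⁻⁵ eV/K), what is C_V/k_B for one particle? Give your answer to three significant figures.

k_BT = 8.617×10⁻⁵ × 1830 K = 0.15769 eV.
Eᵢ/kT = 0, 3.4054, 4.6928.
Z = Σ gᵢe^(−Eᵢ/kT) = 5·e^(−0) + 3·e^(−3.4054) + 2·e^(−4.6928) = 5.0000 + 0.099581 + 0.018322 = 5.1179.
⟨E⟩ = 0.013098 eV, ⟨E²⟩ = 0.0075713 eV².
C_V/k_B = (⟨E²⟩ − ⟨E⟩²)/(kT)² = (0.0075713 − 0.00017156)/0.024866 = 0.298.

0.298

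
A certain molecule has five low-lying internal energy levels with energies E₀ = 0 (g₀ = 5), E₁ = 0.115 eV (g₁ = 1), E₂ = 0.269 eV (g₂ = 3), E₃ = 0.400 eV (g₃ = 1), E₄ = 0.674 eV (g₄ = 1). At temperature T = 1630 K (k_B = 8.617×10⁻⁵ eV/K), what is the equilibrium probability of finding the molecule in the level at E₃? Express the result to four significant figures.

k_BT = 8.617×10⁻⁵ × 1630 K = 0.140457 eV.
Eᵢ/kT = 0, 0.818756, 1.91518, 2.84785, 4.79862.
Z = Σ gᵢe^(−Eᵢ/kT) = 5·e^(−0) + 1·e^(−0.818756) + 3·e^(−1.91518) + 1·e^(−2.84785) + 1·e^(−4.79862) = 5.00000 + 0.440980 + 0.441946 + 0.0579688 + 0.00824111 = 5.94914.
P₃ = g₃ e^(−E₃/kT) / Z = 0.0579688/5.94914 = 0.009744.

0.009744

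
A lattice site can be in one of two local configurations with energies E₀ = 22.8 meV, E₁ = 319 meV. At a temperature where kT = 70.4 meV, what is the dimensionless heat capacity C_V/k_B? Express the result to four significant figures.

Eᵢ/kT = 0.323864, 4.53125.
Z = Σ e^(−Eᵢ/kT) = e^(−0.323864) + e^(−4.53125) = 0.723349 + 0.0107672 = 0.734116.
⟨E⟩ = 27.1443 meV, ⟨E²⟩ = 2004.73 meV².
C_V/k_B = (⟨E²⟩ − ⟨E⟩²)/(kT)² = (2004.73 − 736.813)/4956.16 = 0.2558.

0.2558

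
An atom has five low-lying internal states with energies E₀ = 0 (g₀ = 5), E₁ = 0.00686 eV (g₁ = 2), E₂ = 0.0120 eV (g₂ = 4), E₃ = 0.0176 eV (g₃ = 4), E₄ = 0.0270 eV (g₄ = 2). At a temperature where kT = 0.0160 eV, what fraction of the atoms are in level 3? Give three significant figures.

Eᵢ/kT = 0, 0.42875, 0.75000, 1.1000, 1.6875.
Z = Σ gᵢe^(−Eᵢ/kT) = 5·e^(−0) + 2·e^(−0.42875) + 4·e^(−0.75000) + 4·e^(−1.1000) + 2·e^(−1.6875) = 5.0000 + 1.3026 + 1.8895 + 1.3315 + 0.36996 = 9.8936.
P₃ = g₃ e^(−E₃/kT) / Z = 1.3315/9.8936 = 0.135.

0.135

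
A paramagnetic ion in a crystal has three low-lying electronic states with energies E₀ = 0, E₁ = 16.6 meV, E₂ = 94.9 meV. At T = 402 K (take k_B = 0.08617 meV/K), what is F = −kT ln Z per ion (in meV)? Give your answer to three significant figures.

k_BT = 0.08617 × 402 K = 34.640 meV.
Eᵢ/kT = 0, 0.47921, 2.7396.
Z = Σ e^(−Eᵢ/kT) = e^(−0) + e^(−0.47921) + e^(−2.7396) = 1.0000 + 0.61927 + 0.064596 = 1.6839.
F = −kT ln Z = −34.640 × ln(1.6839) = −34.640 × 0.52111 = -18.1 meV.

-18.1 meV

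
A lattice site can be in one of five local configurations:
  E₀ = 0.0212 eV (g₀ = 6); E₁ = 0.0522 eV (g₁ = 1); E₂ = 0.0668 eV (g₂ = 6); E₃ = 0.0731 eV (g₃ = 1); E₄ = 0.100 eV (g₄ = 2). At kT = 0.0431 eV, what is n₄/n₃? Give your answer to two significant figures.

1.1

n₄/n₃ = (g₄/g₃) exp[−(E₄−E₃)/kT] = (2/1) × exp(−(0.0269 eV)/(0.0431 eV)) = (2/1) × exp(-0.6241) = 1.1.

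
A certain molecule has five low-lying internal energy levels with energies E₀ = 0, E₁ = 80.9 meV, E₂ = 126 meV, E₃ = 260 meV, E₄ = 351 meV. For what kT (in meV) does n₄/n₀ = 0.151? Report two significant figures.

190 meV

n₄/n₀ = exp[−(E₄−E₀)/kT] = 0.151.
⇒ (E₄−E₀)/kT = ln(1/0.151) = ln(6.623) = 1.891.
kT = 351 meV / 1.891 = 190 meV.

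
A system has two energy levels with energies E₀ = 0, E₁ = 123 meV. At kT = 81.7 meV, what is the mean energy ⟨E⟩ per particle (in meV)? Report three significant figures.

Eᵢ/kT = 0, 1.5055.
Z = Σ e^(−Eᵢ/kT) = e^(−0) + e^(−1.5055) = 1.0000 + 0.22191 = 1.2219.
⟨E⟩ = Σ Eᵢ e^(−Eᵢ/kT) / Z = (0·1.0000 + 123·0.22191) / 1.2219 = 22.3 meV.

22.3 meV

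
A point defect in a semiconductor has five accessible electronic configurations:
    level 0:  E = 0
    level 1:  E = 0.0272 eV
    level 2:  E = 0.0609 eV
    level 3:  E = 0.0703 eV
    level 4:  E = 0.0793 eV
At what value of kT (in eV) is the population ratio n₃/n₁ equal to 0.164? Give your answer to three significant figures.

n₃/n₁ = exp[−(E₃−E₁)/kT] = 0.164.
⇒ (E₃−E₁)/kT = ln(1/0.164) = ln(6.0976) = 1.8079.
kT = 0.0431 eV / 1.8079 = 0.0238 eV.

0.0238 eV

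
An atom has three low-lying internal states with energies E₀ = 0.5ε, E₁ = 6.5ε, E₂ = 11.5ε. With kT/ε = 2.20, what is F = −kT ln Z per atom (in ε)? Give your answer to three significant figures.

Eᵢ/kT = 0.22727, 2.9545, 5.2273.
Z = Σ e^(−Eᵢ/kT) = e^(−0.22727) + e^(−2.9545) + e^(−5.2273) = 0.79671 + 0.052105 + 0.0053680 = 0.85418.
F = −kT ln Z = −2.20 × ln(0.85418) = −2.20 × -0.15761 = 0.347 ε.

0.347 ε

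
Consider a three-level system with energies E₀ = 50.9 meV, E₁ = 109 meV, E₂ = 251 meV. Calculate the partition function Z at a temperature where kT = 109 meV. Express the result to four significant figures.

Eᵢ/kT = 0.466972, 1.00000, 2.30275.
Z = Σ e^(−Eᵢ/kT) = e^(−0.466972) + e^(−1.00000) + e^(−2.30275) = 0.626898 + 0.367879 + 0.0999835 = 1.09476.

Z = 1.095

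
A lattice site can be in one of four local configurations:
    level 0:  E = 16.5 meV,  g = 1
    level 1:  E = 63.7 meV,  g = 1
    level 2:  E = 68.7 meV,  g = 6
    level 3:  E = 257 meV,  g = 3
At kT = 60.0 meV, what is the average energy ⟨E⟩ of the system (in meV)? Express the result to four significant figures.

57.71 meV

Eᵢ/kT = 0.275000, 1.06167, 1.14500, 4.28333.
Z = Σ gᵢe^(−Eᵢ/kT) = 1·e^(−0.275000) + 1·e^(−1.06167) + 6·e^(−1.14500) + 3·e^(−4.28333) = 0.759572 + 0.345878 + 1.90934 + 0.0413899 = 3.05618.
⟨E⟩ = Σ Eᵢ gᵢe^(−Eᵢ/kT) / Z = (16.5·0.759572 + 63.7·0.345878 + 68.7·1.90934 + 257·0.0413899) / 3.05618 = 57.71 meV.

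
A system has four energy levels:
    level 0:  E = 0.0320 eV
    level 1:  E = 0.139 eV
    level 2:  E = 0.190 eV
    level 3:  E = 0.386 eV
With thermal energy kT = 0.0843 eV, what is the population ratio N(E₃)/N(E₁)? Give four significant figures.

n₃/n₁ = exp[−(E₃−E₁)/kT] = exp(−(0.247 eV)/(0.0843 eV)) = exp(-2.93001) = 0.05340.

0.05340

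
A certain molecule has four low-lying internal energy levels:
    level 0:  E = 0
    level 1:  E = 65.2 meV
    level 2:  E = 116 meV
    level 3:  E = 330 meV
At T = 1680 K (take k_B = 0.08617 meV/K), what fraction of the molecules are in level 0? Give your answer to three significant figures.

k_BT = 0.08617 × 1680 K = 144.77 meV.
Eᵢ/kT = 0, 0.45037, 0.80127, 2.2795.
Z = Σ e^(−Eᵢ/kT) = e^(−0) + e^(−0.45037) + e^(−0.80127) + e^(−2.2795) = 1.0000 + 0.63739 + 0.44876 + 0.10234 = 2.1885.
P₀ = e^(−E₀/kT) / Z = 1.0000/2.1885 = 0.457.

0.457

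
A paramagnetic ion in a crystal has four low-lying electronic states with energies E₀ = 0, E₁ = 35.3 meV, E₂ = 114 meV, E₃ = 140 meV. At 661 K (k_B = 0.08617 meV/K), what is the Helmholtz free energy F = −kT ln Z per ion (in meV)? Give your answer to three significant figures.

-32.2 meV

k_BT = 0.08617 × 661 K = 56.958 meV.
Eᵢ/kT = 0, 0.61975, 2.0015, 2.4580.
Z = Σ e^(−Eᵢ/kT) = e^(−0) + e^(−0.61975) + e^(−2.0015) + e^(−2.4580) = 1.0000 + 0.53808 + 0.13513 + 0.085606 = 1.7588.
F = −kT ln Z = −56.958 × ln(1.7588) = −56.958 × 0.56463 = -32.2 meV.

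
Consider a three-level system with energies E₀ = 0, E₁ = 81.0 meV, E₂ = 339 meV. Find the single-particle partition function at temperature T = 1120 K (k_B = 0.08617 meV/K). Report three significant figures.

k_BT = 0.08617 × 1120 K = 96.510 meV.
Eᵢ/kT = 0, 0.83929, 3.5126.
Z = Σ e^(−Eᵢ/kT) = e^(−0) + e^(−0.83929) + e^(−3.5126) = 1.0000 + 0.43202 + 0.029819 = 1.4618.

Z = 1.46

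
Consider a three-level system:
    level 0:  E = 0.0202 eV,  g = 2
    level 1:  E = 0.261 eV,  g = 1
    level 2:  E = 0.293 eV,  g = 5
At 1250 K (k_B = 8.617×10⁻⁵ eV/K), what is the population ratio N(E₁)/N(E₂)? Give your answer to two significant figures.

k_BT = 8.617×10⁻⁵ × 1250 K = 0.1077 eV.
n₁/n₂ = (g₁/g₂) exp[−(E₁−E₂)/kT] = (1/5) × exp(−(-0.032 eV)/(0.1077 eV)) = (1/5) × exp(0.2971) = 0.27.

0.27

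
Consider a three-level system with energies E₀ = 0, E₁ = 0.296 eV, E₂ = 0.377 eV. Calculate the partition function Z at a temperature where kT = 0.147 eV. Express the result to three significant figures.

Eᵢ/kT = 0, 2.0136, 2.5646.
Z = Σ e^(−Eᵢ/kT) = e^(−0) + e^(−2.0136) + e^(−2.5646) = 1.0000 + 0.13351 + 0.076950 = 1.2105.

Z = 1.21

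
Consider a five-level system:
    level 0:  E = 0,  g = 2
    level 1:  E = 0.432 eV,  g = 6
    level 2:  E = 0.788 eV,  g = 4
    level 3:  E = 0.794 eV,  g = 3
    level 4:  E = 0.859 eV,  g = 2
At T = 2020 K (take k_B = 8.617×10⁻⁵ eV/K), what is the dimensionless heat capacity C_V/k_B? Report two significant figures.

1.5

k_BT = 8.617×10⁻⁵ × 2020 K = 0.1741 eV.
Eᵢ/kT = 0, 2.481, 4.526, 4.561, 4.934.
Z = Σ gᵢe^(−Eᵢ/kT) = 2·e^(−0) + 6·e^(−2.481) + 4·e^(−4.526) + 3·e^(−4.561) + 2·e^(−4.934) = 2.000 + 0.5020 + 0.04330 + 0.03135 + 0.01440 = 2.591.
⟨E⟩ = 0.1112 eV, ⟨E²⟩ = 0.05826 eV².
C_V/k_B = (⟨E²⟩ − ⟨E⟩²)/(kT)² = (0.05826 − 0.01237)/0.03031 = 1.5.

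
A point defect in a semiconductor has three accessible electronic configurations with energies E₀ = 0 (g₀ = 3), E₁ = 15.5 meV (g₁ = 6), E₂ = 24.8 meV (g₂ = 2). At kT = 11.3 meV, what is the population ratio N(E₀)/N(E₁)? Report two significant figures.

2.0

n₀/n₁ = (g₀/g₁) exp[−(E₀−E₁)/kT] = (3/6) × exp(−(-15.5 meV)/(11.3 meV)) = (3/6) × exp(1.372) = 2.0.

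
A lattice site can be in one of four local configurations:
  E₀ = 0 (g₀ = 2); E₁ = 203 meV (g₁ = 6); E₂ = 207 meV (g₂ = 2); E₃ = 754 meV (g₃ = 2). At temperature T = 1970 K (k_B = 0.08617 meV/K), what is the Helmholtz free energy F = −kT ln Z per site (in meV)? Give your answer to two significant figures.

-250 meV

k_BT = 0.08617 × 1970 K = 169.8 meV.
Eᵢ/kT = 0, 1.196, 1.219, 4.441.
Z = Σ gᵢe^(−Eᵢ/kT) = 2·e^(−0) + 6·e^(−1.196) + 2·e^(−1.219) + 2·e^(−4.441) = 2.000 + 1.814 + 0.5911 + 0.02357 = 4.429.
F = −kT ln Z = −169.8 × ln(4.429) = −169.8 × 1.488 = -250 meV.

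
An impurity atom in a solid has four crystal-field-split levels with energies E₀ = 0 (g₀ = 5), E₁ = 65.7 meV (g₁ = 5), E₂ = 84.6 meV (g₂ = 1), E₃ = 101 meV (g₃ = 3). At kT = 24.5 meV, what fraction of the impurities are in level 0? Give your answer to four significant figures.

0.9221

Eᵢ/kT = 0, 2.68163, 3.45306, 4.12245.
Z = Σ gᵢe^(−Eᵢ/kT) = 5·e^(−0) + 5·e^(−2.68163) + 1·e^(−3.45306) + 3·e^(−4.12245) = 5.00000 + 0.342257 + 0.0316486 + 0.0486143 = 5.42252.
P₀ = g₀ e^(−E₀/kT) / Z = 5.00000/5.42252 = 0.9221.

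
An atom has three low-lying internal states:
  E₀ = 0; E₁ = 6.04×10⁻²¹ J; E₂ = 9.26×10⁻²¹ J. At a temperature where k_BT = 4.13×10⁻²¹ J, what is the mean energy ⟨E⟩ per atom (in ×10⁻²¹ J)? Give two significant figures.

1.8 ×10⁻²¹ J

Eᵢ/kT = 0, 1.462, 2.242.
Z = Σ e^(−Eᵢ/kT) = e^(−0) + e^(−1.462) + e^(−2.242) = 1.000 + 0.2318 + 0.1062 = 1.338.
⟨E⟩ = Σ Eᵢ e^(−Eᵢ/kT) / Z = (0·1.000 + 6.04·0.2318 + 9.26·0.1062) / 1.338 = 1.8 ×10⁻²¹ J.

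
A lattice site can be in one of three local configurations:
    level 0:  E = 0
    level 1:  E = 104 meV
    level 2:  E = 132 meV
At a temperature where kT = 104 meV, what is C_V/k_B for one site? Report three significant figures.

0.305

Eᵢ/kT = 0, 1.0000, 1.2692.
Z = Σ e^(−Eᵢ/kT) = e^(−0) + e^(−1.0000) + e^(−1.2692) = 1.0000 + 0.36788 + 0.28106 = 1.6489.
⟨E⟩ = 45.703 meV, ⟨E²⟩ = 5383.1 meV².
C_V/k_B = (⟨E²⟩ − ⟨E⟩²)/(kT)² = (5383.1 − 2088.8)/10816 = 0.305.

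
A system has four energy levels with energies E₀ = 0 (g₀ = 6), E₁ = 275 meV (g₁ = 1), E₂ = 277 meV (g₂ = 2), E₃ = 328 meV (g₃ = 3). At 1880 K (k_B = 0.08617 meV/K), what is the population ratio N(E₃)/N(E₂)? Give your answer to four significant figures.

k_BT = 0.08617 × 1880 K = 162.000 meV.
n₃/n₂ = (g₃/g₂) exp[−(E₃−E₂)/kT] = (3/2) × exp(−(51 meV)/(162.000 meV)) = (3/2) × exp(-0.314815) = 1.095.

1.095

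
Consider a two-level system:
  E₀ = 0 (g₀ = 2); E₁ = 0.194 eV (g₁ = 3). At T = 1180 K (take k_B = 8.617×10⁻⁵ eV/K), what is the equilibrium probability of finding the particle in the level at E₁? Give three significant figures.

k_BT = 8.617×10⁻⁵ × 1180 K = 0.10168 eV.
Eᵢ/kT = 0, 1.9079.
Z = Σ gᵢe^(−Eᵢ/kT) = 2·e^(−0) + 3·e^(−1.9079) = 2.0000 + 0.44518 = 2.4452.
P₁ = g₁ e^(−E₁/kT) / Z = 0.44518/2.4452 = 0.182.

0.182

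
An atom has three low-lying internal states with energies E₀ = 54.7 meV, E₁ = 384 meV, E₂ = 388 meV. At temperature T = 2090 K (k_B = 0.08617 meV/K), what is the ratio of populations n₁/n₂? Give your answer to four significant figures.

1.022

k_BT = 0.08617 × 2090 K = 180.095 meV.
n₁/n₂ = exp[−(E₁−E₂)/kT] = exp(−(-4 meV)/(180.095 meV)) = exp(0.0222105) = 1.022.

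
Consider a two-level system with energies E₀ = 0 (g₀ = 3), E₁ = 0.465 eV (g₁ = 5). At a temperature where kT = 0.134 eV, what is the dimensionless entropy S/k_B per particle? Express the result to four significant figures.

Eᵢ/kT = 0, 3.47015.
Z = Σ gᵢe^(−Eᵢ/kT) = 3·e^(−0) + 5·e^(−3.47015) = 3.00000 + 0.155562 = 3.15556.
⟨E⟩ = Σ EᵢPᵢ = 0.0229235 eV.
S/k_B = ln Z + ⟨E⟩/kT = ln(3.15556) + 0.0229235/0.134 = 1.14917 + 0.171071 = 1.320.

1.320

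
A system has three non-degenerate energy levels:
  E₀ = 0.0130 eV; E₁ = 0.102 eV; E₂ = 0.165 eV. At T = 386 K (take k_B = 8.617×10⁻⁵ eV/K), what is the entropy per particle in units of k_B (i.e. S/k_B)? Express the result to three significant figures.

0.291

k_BT = 8.617×10⁻⁵ × 386 K = 0.033262 eV.
Eᵢ/kT = 0.39084, 3.0666, 4.9606.
Z = Σ e^(−Eᵢ/kT) = e^(−0.39084) + e^(−3.0666) + e^(−4.9606) = 0.67649 + 0.046579 + 0.0070087 = 0.73008.
⟨E⟩ = Σ EᵢPᵢ = 0.020137 eV.
S/k_B = ln Z + ⟨E⟩/kT = ln(0.73008) + 0.020137/0.033262 = -0.31460 + 0.60541 = 0.291.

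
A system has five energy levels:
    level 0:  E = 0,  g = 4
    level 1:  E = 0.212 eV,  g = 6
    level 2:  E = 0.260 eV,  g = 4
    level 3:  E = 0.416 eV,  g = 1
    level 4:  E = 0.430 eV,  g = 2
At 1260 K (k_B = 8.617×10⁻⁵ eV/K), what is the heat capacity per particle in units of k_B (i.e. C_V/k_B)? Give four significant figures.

k_BT = 8.617×10⁻⁵ × 1260 K = 0.108574 eV.
Eᵢ/kT = 0, 1.95259, 2.39468, 3.83149, 3.96043.
Z = Σ gᵢe^(−Eᵢ/kT) = 4·e^(−0) + 6·e^(−1.95259) + 4·e^(−2.39468) + 1·e^(−3.83149) + 2·e^(−3.96043) = 4.00000 + 0.851436 + 0.364807 + 0.0216773 + 0.0381098 = 5.27603.
⟨E⟩ = 0.0570048 eV, ⟨E²⟩ = 0.0139737 eV².
C_V/k_B = (⟨E²⟩ − ⟨E⟩²)/(kT)² = (0.0139737 − 0.00324955)/0.0117883 = 0.9097.

0.9097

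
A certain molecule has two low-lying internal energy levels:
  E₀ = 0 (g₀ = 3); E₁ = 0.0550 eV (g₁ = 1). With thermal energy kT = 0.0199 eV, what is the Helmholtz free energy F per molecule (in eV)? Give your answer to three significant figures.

Eᵢ/kT = 0, 2.7638.
Z = Σ gᵢe^(−Eᵢ/kT) = 3·e^(−0) + 1·e^(−2.7638) = 3.0000 + 0.063052 = 3.0631.
F = −kT ln Z = −0.0199 × ln(3.0631) = −0.0199 × 1.1194 = -0.0223 eV.

-0.0223 eV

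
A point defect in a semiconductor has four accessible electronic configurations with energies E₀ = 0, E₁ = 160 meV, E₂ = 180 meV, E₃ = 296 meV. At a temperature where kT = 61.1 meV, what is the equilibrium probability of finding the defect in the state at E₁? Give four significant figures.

0.06432

Eᵢ/kT = 0, 2.61866, 2.94599, 4.84452.
Z = Σ e^(−Eᵢ/kT) = e^(−0) + e^(−2.61866) + e^(−2.94599) + e^(−4.84452) = 1.00000 + 0.0729005 + 0.0525500 + 0.00787139 = 1.13332.
P₁ = e^(−E₁/kT) / Z = 0.0729005/1.13332 = 0.06432.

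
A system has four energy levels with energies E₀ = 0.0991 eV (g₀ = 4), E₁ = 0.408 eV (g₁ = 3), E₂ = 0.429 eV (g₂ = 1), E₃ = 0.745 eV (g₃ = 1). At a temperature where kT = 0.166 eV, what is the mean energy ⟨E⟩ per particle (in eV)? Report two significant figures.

Eᵢ/kT = 0.5970, 2.458, 2.584, 4.488.
Z = Σ gᵢe^(−Eᵢ/kT) = 4·e^(−0.5970) + 3·e^(−2.458) + 1·e^(−2.584) + 1·e^(−4.488) = 2.202 + 0.2568 + 0.07547 + 0.01124 = 2.546.
⟨E⟩ = Σ Eᵢ gᵢe^(−Eᵢ/kT) / Z = (0.0991·2.202 + 0.408·0.2568 + 0.429·0.07547 + 0.745·0.01124) / 2.546 = 0.14 eV.

0.14 eV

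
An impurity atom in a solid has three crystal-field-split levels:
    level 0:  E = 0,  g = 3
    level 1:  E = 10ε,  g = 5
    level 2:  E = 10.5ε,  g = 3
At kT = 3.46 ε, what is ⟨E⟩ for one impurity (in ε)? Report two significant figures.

1.3 ε

Eᵢ/kT = 0, 2.890, 3.035.
Z = Σ gᵢe^(−Eᵢ/kT) = 3·e^(−0) + 5·e^(−2.890) + 3·e^(−3.035) = 3.000 + 0.2779 + 0.1442 = 3.422.
⟨E⟩ = Σ Eᵢ gᵢe^(−Eᵢ/kT) / Z = (0·3.000 + 10·0.2779 + 10.5·0.1442) / 3.422 = 1.3 ε.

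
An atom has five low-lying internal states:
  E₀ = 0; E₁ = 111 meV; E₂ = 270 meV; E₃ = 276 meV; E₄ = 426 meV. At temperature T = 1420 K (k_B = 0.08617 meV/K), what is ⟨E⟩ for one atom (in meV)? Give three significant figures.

70.7 meV

k_BT = 0.08617 × 1420 K = 122.36 meV.
Eᵢ/kT = 0, 0.90716, 2.2066, 2.2556, 3.4815.
Z = Σ e^(−Eᵢ/kT) = e^(−0) + e^(−0.90716) + e^(−2.2066) + e^(−2.2556) + e^(−3.4815) = 1.0000 + 0.40367 + 0.11007 + 0.10481 + 0.030761 = 1.6493.
⟨E⟩ = Σ Eᵢ e^(−Eᵢ/kT) / Z = (0·1.0000 + 111·0.40367 + 270·0.11007 + 276·0.10481 + 426·0.030761) / 1.6493 = 70.7 meV.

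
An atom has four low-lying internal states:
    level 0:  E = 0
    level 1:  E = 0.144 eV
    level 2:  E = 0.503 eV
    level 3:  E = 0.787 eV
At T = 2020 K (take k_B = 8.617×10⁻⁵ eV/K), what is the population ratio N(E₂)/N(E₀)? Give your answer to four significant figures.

k_BT = 8.617×10⁻⁵ × 2020 K = 0.174063 eV.
n₂/n₀ = exp[−(E₂−E₀)/kT] = exp(−(0.503 eV)/(0.174063 eV)) = exp(-2.88976) = 0.05559.

0.05559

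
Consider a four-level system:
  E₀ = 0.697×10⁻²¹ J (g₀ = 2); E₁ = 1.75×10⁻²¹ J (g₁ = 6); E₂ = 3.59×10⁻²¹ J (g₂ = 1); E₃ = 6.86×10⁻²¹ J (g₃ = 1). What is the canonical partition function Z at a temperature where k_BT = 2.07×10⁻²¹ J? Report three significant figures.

Eᵢ/kT = 0.33671, 0.84541, 1.7343, 3.3140.
Z = Σ gᵢe^(−Eᵢ/kT) = 2·e^(−0.33671) + 6·e^(−0.84541) + 1·e^(−1.7343) + 1·e^(−3.3140) = 1.4282 + 2.5763 + 0.17652 + 0.036370 = 4.2174.

Z = 4.22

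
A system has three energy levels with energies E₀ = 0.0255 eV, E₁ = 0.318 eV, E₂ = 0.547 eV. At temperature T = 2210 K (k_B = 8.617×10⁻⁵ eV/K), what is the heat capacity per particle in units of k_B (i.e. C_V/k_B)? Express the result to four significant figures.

k_BT = 8.617×10⁻⁵ × 2210 K = 0.190436 eV.
Eᵢ/kT = 0.133903, 1.66985, 2.87236.
Z = Σ e^(−Eᵢ/kT) = e^(−0.133903) + e^(−1.66985) + e^(−2.87236) = 0.874675 + 0.188275 + 0.0565653 = 1.11952.
⟨E⟩ = 0.101041 eV, ⟨E²⟩ = 0.0326325 eV².
C_V/k_B = (⟨E²⟩ − ⟨E⟩²)/(kT)² = (0.0326325 − 0.0102093)/0.0362659 = 0.6183.

0.6183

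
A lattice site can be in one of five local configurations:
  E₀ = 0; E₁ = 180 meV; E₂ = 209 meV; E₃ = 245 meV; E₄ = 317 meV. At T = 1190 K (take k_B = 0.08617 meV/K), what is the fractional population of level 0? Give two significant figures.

0.69

k_BT = 0.08617 × 1190 K = 102.5 meV.
Eᵢ/kT = 0, 1.756, 2.039, 2.390, 3.093.
Z = Σ e^(−Eᵢ/kT) = e^(−0) + e^(−1.756) + e^(−2.039) + e^(−2.390) + e^(−3.093) = 1.000 + 0.1727 + 0.1302 + 0.09163 + 0.04537 = 1.440.
P₀ = e^(−E₀/kT) / Z = 1.000/1.440 = 0.69.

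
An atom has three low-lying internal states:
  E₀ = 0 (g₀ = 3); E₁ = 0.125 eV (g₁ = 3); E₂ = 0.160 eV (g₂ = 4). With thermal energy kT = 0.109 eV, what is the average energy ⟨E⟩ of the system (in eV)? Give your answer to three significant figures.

Eᵢ/kT = 0, 1.1468, 1.4679.
Z = Σ gᵢe^(−Eᵢ/kT) = 3·e^(−0) + 3·e^(−1.1468) + 4·e^(−1.4679) = 3.0000 + 0.95295 + 0.92164 = 4.8746.
⟨E⟩ = Σ Eᵢ gᵢe^(−Eᵢ/kT) / Z = (0·3.0000 + 0.125·0.95295 + 0.160·0.92164) / 4.8746 = 0.0547 eV.

0.0547 eV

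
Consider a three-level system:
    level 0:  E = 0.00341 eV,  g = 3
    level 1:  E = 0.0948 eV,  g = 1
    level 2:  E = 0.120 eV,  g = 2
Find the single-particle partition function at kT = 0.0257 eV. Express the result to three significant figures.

Eᵢ/kT = 0.13268, 3.6887, 4.6693.
Z = Σ gᵢe^(−Eᵢ/kT) = 3·e^(−0.13268) + 1·e^(−3.6887) + 2·e^(−4.6693) = 2.6272 + 0.025004 + 0.018758 = 2.6710.

Z = 2.67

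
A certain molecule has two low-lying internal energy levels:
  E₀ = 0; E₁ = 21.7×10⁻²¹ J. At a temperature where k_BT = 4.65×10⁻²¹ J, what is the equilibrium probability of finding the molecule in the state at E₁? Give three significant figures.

Eᵢ/kT = 0, 4.6667.
Z = Σ e^(−Eᵢ/kT) = e^(−0) + e^(−4.6667) = 1.0000 + 0.0094032 = 1.0094.
P₁ = e^(−E₁/kT) / Z = 0.0094032/1.0094 = 0.00932.

0.00932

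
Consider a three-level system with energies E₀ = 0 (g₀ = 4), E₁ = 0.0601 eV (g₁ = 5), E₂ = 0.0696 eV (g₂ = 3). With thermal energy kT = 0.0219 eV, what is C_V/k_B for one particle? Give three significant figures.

0.746

Eᵢ/kT = 0, 2.7443, 3.1781.
Z = Σ gᵢe^(−Eᵢ/kT) = 4·e^(−0) + 5·e^(−2.7443) + 3·e^(−3.1781) = 4.0000 + 0.32147 + 0.12499 = 4.4465.
⟨E⟩ = 0.0063015 eV, ⟨E²⟩ = 0.00039731 eV².
C_V/k_B = (⟨E²⟩ − ⟨E⟩²)/(kT)² = (0.00039731 − 0.000039709)/0.00047961 = 0.746.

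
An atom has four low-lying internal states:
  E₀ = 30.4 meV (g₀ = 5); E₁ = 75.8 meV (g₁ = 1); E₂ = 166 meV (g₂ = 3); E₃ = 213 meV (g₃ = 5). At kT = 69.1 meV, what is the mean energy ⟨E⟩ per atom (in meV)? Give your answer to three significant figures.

Eᵢ/kT = 0.43994, 1.0970, 2.4023, 3.0825.
Z = Σ gᵢe^(−Eᵢ/kT) = 5·e^(−0.43994) + 1·e^(−1.0970) + 3·e^(−2.4023) + 5·e^(−3.0825) = 3.2204 + 0.33387 + 0.27153 + 0.22922 = 4.0550.
⟨E⟩ = Σ Eᵢ gᵢe^(−Eᵢ/kT) / Z = (30.4·3.2204 + 75.8·0.33387 + 166·0.27153 + 213·0.22922) / 4.0550 = 53.5 meV.

53.5 meV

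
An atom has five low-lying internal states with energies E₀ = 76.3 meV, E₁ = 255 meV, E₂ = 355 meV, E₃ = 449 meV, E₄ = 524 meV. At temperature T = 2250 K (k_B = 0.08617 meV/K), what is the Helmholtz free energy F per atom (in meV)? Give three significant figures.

-46.2 meV

k_BT = 0.08617 × 2250 K = 193.88 meV.
Eᵢ/kT = 0.39354, 1.3152, 1.8310, 2.3159, 2.7027.
Z = Σ e^(−Eᵢ/kT) = e^(−0.39354) + e^(−1.3152) + e^(−1.8310) + e^(−2.3159) + e^(−2.7027) = 0.67466 + 0.26842 + 0.16025 + 0.098677 + 0.067024 = 1.2690.
F = −kT ln Z = −193.88 × ln(1.2690) = −193.88 × 0.23823 = -46.2 meV.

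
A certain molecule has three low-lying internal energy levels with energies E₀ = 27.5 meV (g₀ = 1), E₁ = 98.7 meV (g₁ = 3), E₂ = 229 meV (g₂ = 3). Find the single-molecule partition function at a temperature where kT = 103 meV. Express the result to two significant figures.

Eᵢ/kT = 0.2670, 0.9583, 2.223.
Z = Σ gᵢe^(−Eᵢ/kT) = 1·e^(−0.2670) + 3·e^(−0.9583) + 3·e^(−2.223) = 0.7657 + 1.151 + 0.3249 = 2.242.

Z = 2.2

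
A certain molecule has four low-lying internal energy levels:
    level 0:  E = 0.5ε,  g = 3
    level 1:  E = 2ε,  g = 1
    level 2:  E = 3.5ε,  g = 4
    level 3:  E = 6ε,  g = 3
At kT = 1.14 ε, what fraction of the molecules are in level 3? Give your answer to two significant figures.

Eᵢ/kT = 0.4386, 1.754, 3.070, 5.263.
Z = Σ gᵢe^(−Eᵢ/kT) = 3·e^(−0.4386) + 1·e^(−1.754) + 4·e^(−3.070) + 3·e^(−5.263) = 1.935 + 0.1731 + 0.1857 + 0.01554 = 2.309.
P₃ = g₃ e^(−E₃/kT) / Z = 0.01554/2.309 = 0.0067.

0.0067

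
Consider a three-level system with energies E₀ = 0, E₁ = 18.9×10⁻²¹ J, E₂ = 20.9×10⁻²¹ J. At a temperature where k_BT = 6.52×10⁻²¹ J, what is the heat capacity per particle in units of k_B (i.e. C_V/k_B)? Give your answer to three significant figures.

0.733

Eᵢ/kT = 0, 2.8988, 3.2055.
Z = Σ e^(−Eᵢ/kT) = e^(−0) + e^(−2.8988) + e^(−3.2055) = 1.0000 + 0.055089 + 0.040539 = 1.0956.
⟨E⟩ = 1.7237, ⟨E²⟩ = 34.124.
C_V/k_B = (⟨E²⟩ − ⟨E⟩²)/(kT)² = (34.124 − 2.9711)/42.510 = 0.733.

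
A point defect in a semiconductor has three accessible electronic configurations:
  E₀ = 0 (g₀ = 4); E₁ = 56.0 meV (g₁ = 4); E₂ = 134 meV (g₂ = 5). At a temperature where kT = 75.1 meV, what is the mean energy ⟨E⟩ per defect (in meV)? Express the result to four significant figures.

32.47 meV

Eᵢ/kT = 0, 0.745672, 1.78429.
Z = Σ gᵢe^(−Eᵢ/kT) = 4·e^(−0) + 4·e^(−0.745672) + 5·e^(−1.78429) = 4.00000 + 1.89766 + 0.839581 = 6.73724.
⟨E⟩ = Σ Eᵢ gᵢe^(−Eᵢ/kT) / Z = (0·4.00000 + 56.0·1.89766 + 134·0.839581) / 6.73724 = 32.47 meV.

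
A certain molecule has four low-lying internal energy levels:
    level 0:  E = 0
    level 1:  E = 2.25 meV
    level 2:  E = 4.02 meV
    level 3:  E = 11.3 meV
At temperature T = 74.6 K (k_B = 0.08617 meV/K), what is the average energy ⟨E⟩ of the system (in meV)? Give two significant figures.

k_BT = 0.08617 × 74.6 K = 6.428 meV.
Eᵢ/kT = 0, 0.3500, 0.6254, 1.758.
Z = Σ e^(−Eᵢ/kT) = e^(−0) + e^(−0.3500) + e^(−0.6254) + e^(−1.758) = 1.000 + 0.7047 + 0.5350 + 0.1724 = 2.412.
⟨E⟩ = Σ Eᵢ e^(−Eᵢ/kT) / Z = (0·1.000 + 2.25·0.7047 + 4.02·0.5350 + 11.3·0.1724) / 2.412 = 2.4 meV.

2.4 meV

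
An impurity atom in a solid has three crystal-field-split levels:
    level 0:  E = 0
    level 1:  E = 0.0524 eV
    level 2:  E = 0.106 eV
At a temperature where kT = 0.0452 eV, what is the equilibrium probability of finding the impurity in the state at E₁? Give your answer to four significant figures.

Eᵢ/kT = 0, 1.15929, 2.34513.
Z = Σ e^(−Eᵢ/kT) = e^(−0) + e^(−1.15929) + e^(−2.34513) = 1.00000 + 0.313709 + 0.0958347 = 1.40954.
P₁ = e^(−E₁/kT) / Z = 0.313709/1.40954 = 0.2226.

0.2226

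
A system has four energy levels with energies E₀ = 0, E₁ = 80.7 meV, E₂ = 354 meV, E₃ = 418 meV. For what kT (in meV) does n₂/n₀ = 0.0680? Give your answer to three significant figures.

n₂/n₀ = exp[−(E₂−E₀)/kT] = 0.0680.
⇒ (E₂−E₀)/kT = ln(1/0.0680) = ln(14.706) = 2.6883.
kT = 354 meV / 2.6883 = 132 meV.

132 meV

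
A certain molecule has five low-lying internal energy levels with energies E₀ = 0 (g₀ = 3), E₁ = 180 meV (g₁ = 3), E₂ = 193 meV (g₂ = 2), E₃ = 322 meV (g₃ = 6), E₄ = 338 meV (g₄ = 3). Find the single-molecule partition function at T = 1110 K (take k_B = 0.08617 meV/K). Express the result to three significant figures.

Z = 4.02

k_BT = 0.08617 × 1110 K = 95.649 meV.
Eᵢ/kT = 0, 1.8819, 2.0178, 3.3665, 3.5338.
Z = Σ gᵢe^(−Eᵢ/kT) = 3·e^(−0) + 3·e^(−1.8819) + 2·e^(−2.0178) + 6·e^(−3.3665) + 3·e^(−3.5338) = 3.0000 + 0.45690 + 0.26590 + 0.20706 + 0.087581 = 4.0174.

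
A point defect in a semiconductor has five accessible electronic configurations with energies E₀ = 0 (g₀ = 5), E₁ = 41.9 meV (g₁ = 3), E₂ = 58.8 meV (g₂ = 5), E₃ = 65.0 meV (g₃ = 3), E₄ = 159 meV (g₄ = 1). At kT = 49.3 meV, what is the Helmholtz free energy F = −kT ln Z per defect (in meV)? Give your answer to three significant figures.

Eᵢ/kT = 0, 0.84990, 1.1927, 1.3185, 3.2252.
Z = Σ gᵢe^(−Eᵢ/kT) = 5·e^(−0) + 3·e^(−0.84990) + 5·e^(−1.1927) + 3·e^(−1.3185) + 1·e^(−3.2252) = 5.0000 + 1.2824 + 1.5170 + 0.80261 + 0.039748 = 8.6418.
F = −kT ln Z = −49.3 × ln(8.6418) = −49.3 × 2.1566 = -106 meV.

-106 meV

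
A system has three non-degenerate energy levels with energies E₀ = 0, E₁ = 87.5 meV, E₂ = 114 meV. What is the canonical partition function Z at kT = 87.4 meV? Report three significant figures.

Z = 1.64

Eᵢ/kT = 0, 1.0011, 1.3043.
Z = Σ e^(−Eᵢ/kT) = e^(−0) + e^(−1.0011) + e^(−1.3043) = 1.0000 + 0.36747 + 0.27136 = 1.6388.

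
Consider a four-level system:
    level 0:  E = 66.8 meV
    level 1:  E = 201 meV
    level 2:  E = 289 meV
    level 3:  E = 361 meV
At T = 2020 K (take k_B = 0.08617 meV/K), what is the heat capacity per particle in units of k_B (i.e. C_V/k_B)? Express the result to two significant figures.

k_BT = 0.08617 × 2020 K = 174.1 meV.
Eᵢ/kT = 0.3837, 1.155, 1.660, 2.074.
Z = Σ e^(−Eᵢ/kT) = e^(−0.3837) + e^(−1.155) + e^(−1.660) + e^(−2.074) = 0.6813 + 0.3151 + 0.1901 + 0.1257 = 1.312.
⟨E⟩ = 159.4 meV, ⟨E²⟩ = 36610 meV².
C_V/k_B = (⟨E²⟩ − ⟨E⟩²)/(kT)² = (36610 − 25410)/30310 = 0.37.

0.37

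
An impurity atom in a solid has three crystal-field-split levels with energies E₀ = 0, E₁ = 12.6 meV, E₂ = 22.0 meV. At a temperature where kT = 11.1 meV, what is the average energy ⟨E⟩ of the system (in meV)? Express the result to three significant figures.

4.85 meV

Eᵢ/kT = 0, 1.1351, 1.9820.
Z = Σ e^(−Eᵢ/kT) = e^(−0) + e^(−1.1351) + e^(−1.9820) = 1.0000 + 0.32139 + 0.13779 = 1.4592.
⟨E⟩ = Σ Eᵢ e^(−Eᵢ/kT) / Z = (0·1.0000 + 12.6·0.32139 + 22.0·0.13779) / 1.4592 = 4.85 meV.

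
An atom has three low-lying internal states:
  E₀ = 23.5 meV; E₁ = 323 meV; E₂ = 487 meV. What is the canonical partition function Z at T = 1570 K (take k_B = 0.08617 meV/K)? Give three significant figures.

Z = 0.960

k_BT = 0.08617 × 1570 K = 135.29 meV.
Eᵢ/kT = 0.17370, 2.3875, 3.5997.
Z = Σ e^(−Eᵢ/kT) = e^(−0.17370) + e^(−2.3875) + e^(−3.5997) = 0.84055 + 0.091859 + 0.027332 = 0.95974.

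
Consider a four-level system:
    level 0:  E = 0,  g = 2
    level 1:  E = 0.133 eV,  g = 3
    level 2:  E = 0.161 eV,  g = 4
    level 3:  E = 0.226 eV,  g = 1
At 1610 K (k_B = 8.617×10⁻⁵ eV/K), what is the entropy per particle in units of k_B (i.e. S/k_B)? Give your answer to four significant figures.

2.151

k_BT = 8.617×10⁻⁵ × 1610 K = 0.138734 eV.
Eᵢ/kT = 0, 0.958669, 1.16049, 1.62902.
Z = Σ gᵢe^(−Eᵢ/kT) = 2·e^(−0) + 3·e^(−0.958669) + 4·e^(−1.16049) + 1·e^(−1.62902) = 2.00000 + 1.15021 + 1.25333 + 0.196122 = 4.59966.
⟨E⟩ = Σ EᵢPᵢ = 0.0867646 eV.
S/k_B = ln Z + ⟨E⟩/kT = ln(4.59966) + 0.0867646/0.138734 = 1.52598 + 0.625403 = 2.151.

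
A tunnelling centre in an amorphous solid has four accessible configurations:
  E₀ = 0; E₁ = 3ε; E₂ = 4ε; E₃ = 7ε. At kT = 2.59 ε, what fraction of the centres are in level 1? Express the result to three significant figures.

0.197

Eᵢ/kT = 0, 1.1583, 1.5444, 2.7027.
Z = Σ e^(−Eᵢ/kT) = e^(−0) + e^(−1.1583) + e^(−1.5444) + e^(−2.7027) = 1.0000 + 0.31402 + 0.21344 + 0.067024 = 1.5945.
P₁ = e^(−E₁/kT) / Z = 0.31402/1.5945 = 0.197.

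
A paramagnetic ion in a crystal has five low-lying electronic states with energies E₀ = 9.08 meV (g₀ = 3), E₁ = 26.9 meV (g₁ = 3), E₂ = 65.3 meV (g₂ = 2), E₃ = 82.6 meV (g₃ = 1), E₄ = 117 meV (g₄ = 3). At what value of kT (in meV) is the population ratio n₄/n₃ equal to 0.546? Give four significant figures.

20.19 meV

n₄/n₃ = (g₄/g₃) exp[−(E₄−E₃)/kT] = 0.546.
⇒ (E₄−E₃)/kT = ln((3/1)/0.546) = ln(5.49451) = 1.70375.
kT = 34.4 meV / 1.70375 = 20.19 meV.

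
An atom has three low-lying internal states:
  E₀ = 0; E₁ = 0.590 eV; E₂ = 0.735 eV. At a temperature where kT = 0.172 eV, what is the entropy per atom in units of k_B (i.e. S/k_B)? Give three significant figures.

Eᵢ/kT = 0, 3.4302, 4.2733.
Z = Σ e^(−Eᵢ/kT) = e^(−0) + e^(−3.4302) + e^(−4.2733) = 1.0000 + 0.032380 + 0.013936 = 1.0463.
⟨E⟩ = Σ EᵢPᵢ = 0.028049 eV.
S/k_B = ln Z + ⟨E⟩/kT = ln(1.0463) + 0.028049/0.172 = 0.045260 + 0.16308 = 0.208.

0.208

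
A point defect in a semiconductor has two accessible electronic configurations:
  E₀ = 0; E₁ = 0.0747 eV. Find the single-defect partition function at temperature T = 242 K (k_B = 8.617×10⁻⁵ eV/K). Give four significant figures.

Z = 1.028

k_BT = 8.617×10⁻⁵ × 242 K = 0.0208531 eV.
Eᵢ/kT = 0, 3.58220.
Z = Σ e^(−Eᵢ/kT) = e^(−0) + e^(−3.58220) = 1.00000 + 0.0278144 = 1.02781.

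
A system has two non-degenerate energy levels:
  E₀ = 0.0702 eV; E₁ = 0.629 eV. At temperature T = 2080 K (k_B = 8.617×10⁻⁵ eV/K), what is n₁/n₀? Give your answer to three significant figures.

k_BT = 8.617×10⁻⁵ × 2080 K = 0.17923 eV.
n₁/n₀ = exp[−(E₁−E₀)/kT] = exp(−(0.5588 eV)/(0.17923 eV)) = exp(-3.1178) = 0.0443.

0.0443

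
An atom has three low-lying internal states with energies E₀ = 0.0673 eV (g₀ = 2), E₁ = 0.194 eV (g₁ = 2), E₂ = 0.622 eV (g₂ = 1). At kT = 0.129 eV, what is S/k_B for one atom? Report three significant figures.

1.30

Eᵢ/kT = 0.52171, 1.5039, 4.8217.
Z = Σ gᵢe^(−Eᵢ/kT) = 2·e^(−0.52171) + 2·e^(−1.5039) + 1·e^(−4.8217) = 1.1870 + 0.44452 + 0.0080531 = 1.6396.
⟨E⟩ = Σ EᵢPᵢ = 0.10437 eV.
S/k_B = ln Z + ⟨E⟩/kT = ln(1.6396) + 0.10437/0.129 = 0.49445 + 0.80907 = 1.30.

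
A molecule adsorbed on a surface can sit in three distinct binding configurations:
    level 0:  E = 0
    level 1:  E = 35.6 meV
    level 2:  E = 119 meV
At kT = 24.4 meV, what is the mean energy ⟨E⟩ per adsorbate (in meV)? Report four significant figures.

7.405 meV

Eᵢ/kT = 0, 1.45902, 4.87705.
Z = Σ e^(−Eᵢ/kT) = e^(−0) + e^(−1.45902) + e^(−4.87705) = 1.00000 + 0.232464 + 0.00761946 = 1.24008.
⟨E⟩ = Σ Eᵢ e^(−Eᵢ/kT) / Z = (0·1.00000 + 35.6·0.232464 + 119·0.00761946) / 1.24008 = 7.405 meV.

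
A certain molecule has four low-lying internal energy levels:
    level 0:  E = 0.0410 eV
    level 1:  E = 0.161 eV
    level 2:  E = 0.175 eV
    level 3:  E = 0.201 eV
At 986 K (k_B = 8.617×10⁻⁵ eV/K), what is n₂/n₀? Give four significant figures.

k_BT = 8.617×10⁻⁵ × 986 K = 0.0849636 eV.
n₂/n₀ = exp[−(E₂−E₀)/kT] = exp(−(0.1340 eV)/(0.0849636 eV)) = exp(-1.57715) = 0.2066.

0.2066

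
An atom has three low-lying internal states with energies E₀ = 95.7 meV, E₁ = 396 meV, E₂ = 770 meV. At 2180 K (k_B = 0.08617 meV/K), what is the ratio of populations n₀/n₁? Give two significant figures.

4.9

k_BT = 0.08617 × 2180 K = 187.9 meV.
n₀/n₁ = exp[−(E₀−E₁)/kT] = exp(−(-300.3 meV)/(187.9 meV)) = exp(1.598) = 4.9.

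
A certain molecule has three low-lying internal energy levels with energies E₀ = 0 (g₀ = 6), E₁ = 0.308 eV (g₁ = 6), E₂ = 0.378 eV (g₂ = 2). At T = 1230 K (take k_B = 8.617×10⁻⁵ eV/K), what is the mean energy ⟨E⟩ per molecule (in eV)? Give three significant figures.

k_BT = 8.617×10⁻⁵ × 1230 K = 0.10599 eV.
Eᵢ/kT = 0, 2.9059, 3.5664.
Z = Σ gᵢe^(−Eᵢ/kT) = 6·e^(−0) + 6·e^(−2.9059) + 2·e^(−3.5664) = 6.0000 + 0.32820 + 0.056515 = 6.3847.
⟨E⟩ = Σ Eᵢ gᵢe^(−Eᵢ/kT) / Z = (0·6.0000 + 0.308·0.32820 + 0.378·0.056515) / 6.3847 = 0.0192 eV.

0.0192 eV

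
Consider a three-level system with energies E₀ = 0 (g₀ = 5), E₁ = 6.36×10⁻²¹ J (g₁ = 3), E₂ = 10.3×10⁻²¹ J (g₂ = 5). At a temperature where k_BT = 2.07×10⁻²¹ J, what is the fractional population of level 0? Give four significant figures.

0.9665

Eᵢ/kT = 0, 3.07246, 4.97585.
Z = Σ gᵢe^(−Eᵢ/kT) = 5·e^(−0) + 3·e^(−3.07246) + 5·e^(−4.97585) = 5.00000 + 0.138921 + 0.0345132 = 5.17343.
P₀ = g₀ e^(−E₀/kT) / Z = 5.00000/5.17343 = 0.9665.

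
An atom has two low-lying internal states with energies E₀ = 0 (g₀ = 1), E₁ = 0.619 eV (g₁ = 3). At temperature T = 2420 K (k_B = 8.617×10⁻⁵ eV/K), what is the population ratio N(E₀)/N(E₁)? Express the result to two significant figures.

6.5

k_BT = 8.617×10⁻⁵ × 2420 K = 0.2085 eV.
n₀/n₁ = (g₀/g₁) exp[−(E₀−E₁)/kT] = (1/3) × exp(−(-0.619 eV)/(0.2085 eV)) = (1/3) × exp(2.969) = 6.5.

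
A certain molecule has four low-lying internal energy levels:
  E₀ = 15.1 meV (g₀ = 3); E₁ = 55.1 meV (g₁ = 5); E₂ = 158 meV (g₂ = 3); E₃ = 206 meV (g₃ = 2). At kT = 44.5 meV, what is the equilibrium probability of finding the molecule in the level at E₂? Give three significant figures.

Eᵢ/kT = 0.33933, 1.2382, 3.5506, 4.6292.
Z = Σ gᵢe^(−Eᵢ/kT) = 3·e^(−0.33933) + 5·e^(−1.2382) + 3·e^(−3.5506) + 2·e^(−4.6292) = 2.1367 + 1.4495 + 0.086122 + 0.019525 = 3.6918.
P₂ = g₂ e^(−E₂/kT) / Z = 0.086122/3.6918 = 0.0233.

0.0233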